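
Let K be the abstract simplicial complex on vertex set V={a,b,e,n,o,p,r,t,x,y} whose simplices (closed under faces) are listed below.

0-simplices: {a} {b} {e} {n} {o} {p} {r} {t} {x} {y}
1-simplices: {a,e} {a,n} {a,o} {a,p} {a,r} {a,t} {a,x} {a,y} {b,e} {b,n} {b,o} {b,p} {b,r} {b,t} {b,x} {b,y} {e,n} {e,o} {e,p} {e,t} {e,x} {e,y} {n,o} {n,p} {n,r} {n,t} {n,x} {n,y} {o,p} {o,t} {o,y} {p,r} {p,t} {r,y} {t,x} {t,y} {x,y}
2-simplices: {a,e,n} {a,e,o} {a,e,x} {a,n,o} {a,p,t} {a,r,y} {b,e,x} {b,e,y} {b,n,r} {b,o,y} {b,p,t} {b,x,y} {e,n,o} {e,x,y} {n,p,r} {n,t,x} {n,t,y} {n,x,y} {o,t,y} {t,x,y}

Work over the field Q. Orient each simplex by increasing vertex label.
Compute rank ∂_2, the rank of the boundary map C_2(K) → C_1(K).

rank∂_2=17

n_0=10 n_1=37 n_2=20  [Q]
∂1: piv[ae,an,ao,ap,ar,at,ax,ay,be] rk=9  ker:bn,bo,bp,br,bt,bx,by,en,eo,ep,et,ex,ey,no,np,nr,nt,nx,ny,op,ot,oy,pr,pt,ry,tx,ty,xy
∂2: piv[aen,aeo,aex,ano,apt,ary,bex,bey,bnr,boy,bpt,bxy,npr,ntx,nty,nxy,oty] rk=17  ker:eno,exy,txy
rk∂_2=17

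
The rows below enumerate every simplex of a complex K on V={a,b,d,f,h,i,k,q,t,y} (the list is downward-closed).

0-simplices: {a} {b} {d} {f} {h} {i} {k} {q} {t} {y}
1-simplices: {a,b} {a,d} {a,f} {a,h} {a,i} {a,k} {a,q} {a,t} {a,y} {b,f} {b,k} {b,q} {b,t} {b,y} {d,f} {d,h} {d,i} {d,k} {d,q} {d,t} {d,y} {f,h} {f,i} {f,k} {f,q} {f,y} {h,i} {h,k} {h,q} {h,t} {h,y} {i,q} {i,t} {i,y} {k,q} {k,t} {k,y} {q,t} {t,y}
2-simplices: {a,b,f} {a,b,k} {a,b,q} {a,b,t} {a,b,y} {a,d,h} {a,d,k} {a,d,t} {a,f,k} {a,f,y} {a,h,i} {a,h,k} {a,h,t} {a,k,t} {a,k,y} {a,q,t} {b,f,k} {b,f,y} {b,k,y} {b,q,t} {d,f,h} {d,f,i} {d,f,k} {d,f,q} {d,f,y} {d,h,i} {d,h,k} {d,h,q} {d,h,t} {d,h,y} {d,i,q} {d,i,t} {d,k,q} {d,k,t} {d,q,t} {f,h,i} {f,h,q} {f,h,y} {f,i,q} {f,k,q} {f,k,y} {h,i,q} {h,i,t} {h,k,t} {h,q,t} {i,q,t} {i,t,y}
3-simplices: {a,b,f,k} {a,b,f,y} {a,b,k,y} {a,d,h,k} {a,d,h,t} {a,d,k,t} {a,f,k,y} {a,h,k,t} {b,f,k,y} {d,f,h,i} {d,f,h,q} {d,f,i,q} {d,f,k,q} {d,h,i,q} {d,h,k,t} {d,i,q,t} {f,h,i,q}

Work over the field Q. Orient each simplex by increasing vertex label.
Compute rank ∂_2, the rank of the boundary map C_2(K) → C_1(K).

n_0=10 n_1=39 n_2=47 n_3=17  [Q]
∂1: piv[ab,ad,af,ah,ai,ak,aq,at,ay] rk=9  ker:bf,bk,bq,bt,by,df,dh,di,dk,dq,dt,dy,fh,fi,fk,fq,fy,hi,hk,hq,ht,hy,iq,it,iy,kq,kt,ky,qt,ty
∂2: piv[abf,abk,abq,abt,aby,adh,adk,adt,afk,afy,ahi,ahk,aht,akt,aky,aqt,dfh,dfi,dfk,dfq,dfy,dhi,dhq,dhy,diq,dit,dkq,dqt,ity] rk=29  ker:bfk,bfy,bky,bqt,dhk,dht,dkt,fhi,fhq,fhy,fiq,fkq,fky,hiq,hit,hkt,hqt,iqt
∂3: piv[abfk,abfy,abky,adhk,adht,adkt,afky,ahkt,dfhi,dfhq,dfiq,dfkq,dhiq,diqt] rk=14  ker:bfky,dhkt,fhiq
rk∂_2=29

rank∂_2=29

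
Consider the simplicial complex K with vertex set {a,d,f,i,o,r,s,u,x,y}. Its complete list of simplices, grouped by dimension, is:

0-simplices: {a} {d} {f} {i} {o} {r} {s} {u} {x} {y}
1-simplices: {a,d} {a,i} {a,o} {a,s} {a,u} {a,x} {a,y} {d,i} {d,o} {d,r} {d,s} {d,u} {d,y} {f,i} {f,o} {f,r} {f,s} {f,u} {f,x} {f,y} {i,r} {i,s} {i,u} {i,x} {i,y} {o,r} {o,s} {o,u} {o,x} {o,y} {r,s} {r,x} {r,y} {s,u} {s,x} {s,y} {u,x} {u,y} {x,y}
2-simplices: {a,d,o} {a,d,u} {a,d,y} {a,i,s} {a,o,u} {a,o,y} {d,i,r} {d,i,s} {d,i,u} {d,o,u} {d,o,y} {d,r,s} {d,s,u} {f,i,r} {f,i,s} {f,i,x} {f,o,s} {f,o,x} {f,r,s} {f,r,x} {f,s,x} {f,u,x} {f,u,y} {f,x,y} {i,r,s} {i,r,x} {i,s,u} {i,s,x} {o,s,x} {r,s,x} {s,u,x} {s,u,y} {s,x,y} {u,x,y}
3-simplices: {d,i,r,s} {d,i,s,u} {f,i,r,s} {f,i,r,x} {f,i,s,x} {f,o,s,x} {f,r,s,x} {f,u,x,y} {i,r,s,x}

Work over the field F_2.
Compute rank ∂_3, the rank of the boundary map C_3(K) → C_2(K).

n_0=10 n_1=39 n_2=34 n_3=9  [Z2]
∂1: piv[ad,ai,ao,as,au,ax,ay,dr,fi] rk=9  ker:di,do,ds,du,dy,fo,fr,fs,fu,fx,fy,ir,is,iu,ix,iy,or,os,ou,ox,oy,rs,rx,ry,su,sx,sy,ux,uy,xy
∂2: piv[ado,adu,ady,ais,aou,aoy,dir,dis,diu,drs,dsu,fir,fis,fix,fos,fox,frx,fsx,fux,fuy,fxy,sux,suy] rk=23  ker:dou,doy,frs,irs,irx,isu,isx,osx,rsx,sxy,uxy
∂3: piv[dirs,disu,firs,firx,fisx,fosx,frsx,fuxy] rk=8  ker:irsx
rk∂_3=8

rank∂_3=8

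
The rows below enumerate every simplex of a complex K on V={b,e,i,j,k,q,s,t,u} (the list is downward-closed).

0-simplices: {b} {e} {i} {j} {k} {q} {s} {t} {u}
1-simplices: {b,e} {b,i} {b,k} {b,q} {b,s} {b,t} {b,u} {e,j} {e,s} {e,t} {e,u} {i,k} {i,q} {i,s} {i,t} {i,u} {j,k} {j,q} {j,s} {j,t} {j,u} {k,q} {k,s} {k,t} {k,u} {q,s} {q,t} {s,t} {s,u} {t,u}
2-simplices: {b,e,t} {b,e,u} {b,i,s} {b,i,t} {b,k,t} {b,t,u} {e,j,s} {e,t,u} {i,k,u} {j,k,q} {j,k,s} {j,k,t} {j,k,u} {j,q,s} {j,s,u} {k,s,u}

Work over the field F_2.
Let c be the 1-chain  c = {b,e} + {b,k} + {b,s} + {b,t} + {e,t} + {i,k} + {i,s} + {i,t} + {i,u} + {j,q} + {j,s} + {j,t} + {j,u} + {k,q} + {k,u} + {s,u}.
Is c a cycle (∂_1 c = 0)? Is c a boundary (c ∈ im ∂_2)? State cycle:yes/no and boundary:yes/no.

cycle:yes boundary:yes

n_0=9 n_1=30 n_2=16  [Z2]
∂1: piv[be,bi,bk,bq,bs,bt,bu,ej] rk=8  ker:es,et,eu,ik,iq,is,it,iu,jk,jq,js,jt,ju,kq,ks,kt,ku,qs,qt,st,su,tu
∂2: piv[bet,beu,bis,bit,bkt,btu,ejs,iku,jkq,jks,jkt,jku,jqs,jsu] rk=14  ker:etu,ksu
∂1c = 0
c vs im∂2: reduces to 0 ⇒ boundary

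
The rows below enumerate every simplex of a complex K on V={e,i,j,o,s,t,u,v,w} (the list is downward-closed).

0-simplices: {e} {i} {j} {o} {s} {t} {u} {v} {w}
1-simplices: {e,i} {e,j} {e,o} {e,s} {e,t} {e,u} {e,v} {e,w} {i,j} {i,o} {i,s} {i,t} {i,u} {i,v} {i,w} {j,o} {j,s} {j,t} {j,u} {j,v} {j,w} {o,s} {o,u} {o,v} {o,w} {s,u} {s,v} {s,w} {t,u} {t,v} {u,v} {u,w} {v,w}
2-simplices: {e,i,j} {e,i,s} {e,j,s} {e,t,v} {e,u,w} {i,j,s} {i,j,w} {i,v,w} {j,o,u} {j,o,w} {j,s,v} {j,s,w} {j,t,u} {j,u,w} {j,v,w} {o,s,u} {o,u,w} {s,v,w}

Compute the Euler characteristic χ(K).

n_0=9 n_1=33 n_2=18
χ=+9−33+18=-6

χ(K)=-6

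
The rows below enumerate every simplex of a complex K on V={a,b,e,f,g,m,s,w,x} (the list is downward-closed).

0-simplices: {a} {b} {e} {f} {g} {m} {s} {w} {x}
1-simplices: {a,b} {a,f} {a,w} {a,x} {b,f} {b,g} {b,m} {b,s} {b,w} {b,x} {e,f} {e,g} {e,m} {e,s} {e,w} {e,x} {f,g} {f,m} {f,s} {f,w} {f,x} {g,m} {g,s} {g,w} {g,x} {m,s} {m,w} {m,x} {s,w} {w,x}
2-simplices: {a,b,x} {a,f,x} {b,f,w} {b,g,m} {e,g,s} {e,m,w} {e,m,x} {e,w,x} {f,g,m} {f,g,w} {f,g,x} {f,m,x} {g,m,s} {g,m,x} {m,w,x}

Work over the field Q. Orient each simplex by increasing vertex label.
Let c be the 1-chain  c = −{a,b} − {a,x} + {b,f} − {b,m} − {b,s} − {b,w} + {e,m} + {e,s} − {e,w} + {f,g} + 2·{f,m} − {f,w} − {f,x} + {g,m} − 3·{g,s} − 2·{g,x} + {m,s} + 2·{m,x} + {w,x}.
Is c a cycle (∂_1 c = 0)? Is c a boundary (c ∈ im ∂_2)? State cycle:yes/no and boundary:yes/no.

n_0=9 n_1=30 n_2=15  [Q]
∂1: piv[ab,af,aw,ax,bg,bm,bs,ef] rk=8  ker:bf,bw,bx,eg,em,es,ew,ex,fg,fm,fs,fw,fx,gm,gs,gw,gx,ms,mw,mx,sw,wx
∂2: piv[abx,afx,bfw,bgm,egs,emw,emx,ewx,fgm,fgw,fgx,fmx,gms] rk=13  ker:gmx,mwx
∂1c = 2·{a} + {b} − {e} + 5·{g} − 2·{s} − 4·{w} − {x}

cycle:no boundary:no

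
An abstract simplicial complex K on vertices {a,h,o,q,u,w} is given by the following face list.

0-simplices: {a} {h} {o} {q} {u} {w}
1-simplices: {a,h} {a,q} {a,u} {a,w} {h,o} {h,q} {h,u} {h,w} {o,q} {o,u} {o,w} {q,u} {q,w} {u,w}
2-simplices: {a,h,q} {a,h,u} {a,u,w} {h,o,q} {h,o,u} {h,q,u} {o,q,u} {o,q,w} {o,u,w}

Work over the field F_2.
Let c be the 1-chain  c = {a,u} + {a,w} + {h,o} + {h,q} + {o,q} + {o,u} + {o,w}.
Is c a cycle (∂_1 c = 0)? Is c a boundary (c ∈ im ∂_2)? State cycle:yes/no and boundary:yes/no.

cycle:yes boundary:yes

n_0=6 n_1=14 n_2=9  [Z2]
∂1: piv[ah,aq,au,aw,ho] rk=5  ker:hq,hu,hw,oq,ou,ow,qu,qw,uw
∂2: piv[ahq,ahu,auw,hoq,hou,hqu,oqw,ouw] rk=8  ker:oqu
∂1c = 0
c vs im∂2: reduces to 0 ⇒ boundary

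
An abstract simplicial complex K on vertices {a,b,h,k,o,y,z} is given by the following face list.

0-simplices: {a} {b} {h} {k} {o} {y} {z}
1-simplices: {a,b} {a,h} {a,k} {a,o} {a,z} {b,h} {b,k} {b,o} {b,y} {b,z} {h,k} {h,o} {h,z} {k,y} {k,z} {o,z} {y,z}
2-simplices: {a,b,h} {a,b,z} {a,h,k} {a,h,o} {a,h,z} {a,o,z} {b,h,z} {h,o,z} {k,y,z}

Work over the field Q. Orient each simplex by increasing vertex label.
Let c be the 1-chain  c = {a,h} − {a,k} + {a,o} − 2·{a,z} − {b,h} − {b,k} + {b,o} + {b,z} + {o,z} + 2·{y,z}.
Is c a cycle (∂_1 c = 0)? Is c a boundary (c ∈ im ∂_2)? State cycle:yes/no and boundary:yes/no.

n_0=7 n_1=17 n_2=9  [Q]
∂1: piv[ab,ah,ak,ao,az,by] rk=6  ker:bh,bk,bo,bz,hk,ho,hz,ky,kz,oz,yz
∂2: piv[abh,abz,ahk,aho,ahz,aoz,kyz] rk=7  ker:bhz,hoz
∂1c = {a} − 2·{k} + {o} − 2·{y} + 2·{z}

cycle:no boundary:no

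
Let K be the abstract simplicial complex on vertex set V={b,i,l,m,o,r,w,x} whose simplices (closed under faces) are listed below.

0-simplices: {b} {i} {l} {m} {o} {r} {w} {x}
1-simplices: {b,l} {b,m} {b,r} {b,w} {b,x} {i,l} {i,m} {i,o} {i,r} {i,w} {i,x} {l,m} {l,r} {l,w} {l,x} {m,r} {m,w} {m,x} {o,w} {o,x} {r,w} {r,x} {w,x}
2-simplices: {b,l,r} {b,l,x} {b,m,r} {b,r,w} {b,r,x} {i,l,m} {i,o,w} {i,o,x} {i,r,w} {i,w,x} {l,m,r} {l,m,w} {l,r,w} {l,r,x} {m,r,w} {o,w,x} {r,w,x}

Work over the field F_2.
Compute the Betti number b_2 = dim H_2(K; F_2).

n_0=8 n_1=23 n_2=17  [Z2]
∂1: piv[bl,bm,br,bw,bx,il,io] rk=7  ker:im,ir,iw,ix,lm,lr,lw,lx,mr,mw,mx,ow,ox,rw,rx,wx
∂2: piv[blr,blx,bmr,brw,brx,ilm,iow,iox,irw,iwx,lmr,lmw,lrw,rwx] rk=14  ker:lrx,mrw,owx
b_2=(17−14)−0=3

b_2=3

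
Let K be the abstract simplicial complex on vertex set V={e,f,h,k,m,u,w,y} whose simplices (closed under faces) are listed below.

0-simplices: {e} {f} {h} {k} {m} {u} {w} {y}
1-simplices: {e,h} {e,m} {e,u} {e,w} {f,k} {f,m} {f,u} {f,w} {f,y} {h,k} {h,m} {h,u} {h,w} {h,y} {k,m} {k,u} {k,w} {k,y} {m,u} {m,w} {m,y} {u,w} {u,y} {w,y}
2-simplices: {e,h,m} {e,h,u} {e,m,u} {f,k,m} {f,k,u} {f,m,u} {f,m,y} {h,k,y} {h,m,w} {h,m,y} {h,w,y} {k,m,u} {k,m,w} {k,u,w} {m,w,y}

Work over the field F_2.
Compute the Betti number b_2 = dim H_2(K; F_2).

b_2=2

n_0=8 n_1=24 n_2=15  [Z2]
∂1: piv[eh,em,eu,ew,fk,fm,fy] rk=7  ker:fu,fw,hk,hm,hu,hw,hy,km,ku,kw,ky,mu,mw,my,uw,uy,wy
∂2: piv[ehm,ehu,emu,fkm,fku,fmu,fmy,hky,hmw,hmy,hwy,kmw,kuw] rk=13  ker:kmu,mwy
b_2=(15−13)−0=2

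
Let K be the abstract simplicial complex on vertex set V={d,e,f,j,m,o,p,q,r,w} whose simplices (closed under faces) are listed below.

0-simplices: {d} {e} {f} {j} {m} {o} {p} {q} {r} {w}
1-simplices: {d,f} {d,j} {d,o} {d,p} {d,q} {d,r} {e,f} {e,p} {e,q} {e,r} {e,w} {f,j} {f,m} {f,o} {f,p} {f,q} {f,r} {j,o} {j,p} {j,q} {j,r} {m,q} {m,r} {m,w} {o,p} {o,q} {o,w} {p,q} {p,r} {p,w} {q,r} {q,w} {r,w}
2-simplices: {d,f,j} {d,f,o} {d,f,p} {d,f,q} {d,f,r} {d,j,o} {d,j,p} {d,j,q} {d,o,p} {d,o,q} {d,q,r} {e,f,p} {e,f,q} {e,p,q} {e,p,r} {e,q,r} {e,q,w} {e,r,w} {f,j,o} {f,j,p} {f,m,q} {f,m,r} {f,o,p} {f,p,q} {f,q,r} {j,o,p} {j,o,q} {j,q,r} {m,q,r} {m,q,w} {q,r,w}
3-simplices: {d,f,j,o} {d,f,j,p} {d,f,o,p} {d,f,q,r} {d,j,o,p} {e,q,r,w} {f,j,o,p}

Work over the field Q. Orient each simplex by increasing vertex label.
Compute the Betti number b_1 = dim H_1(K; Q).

b_1=2

n_0=10 n_1=33 n_2=31 n_3=7  [Q]
∂1: piv[df,dj,do,dp,dq,dr,ef,ew,fm] rk=9  ker:ep,eq,er,fj,fo,fp,fq,fr,jo,jp,jq,jr,mq,mr,mw,op,oq,ow,pq,pr,pw,qr,qw,rw
∂2: piv[dfj,dfo,dfp,dfq,dfr,djo,djp,djq,dop,doq,dqr,efp,efq,epq,epr,eqr,eqw,erw,fmq,fmr,jqr,mqw] rk=22  ker:fjo,fjp,fop,fpq,fqr,jop,joq,mqr,qrw
∂3: piv[dfjo,dfjp,dfop,dfqr,djop,eqrw] rk=6  ker:fjop
b_1=(33−9)−22=2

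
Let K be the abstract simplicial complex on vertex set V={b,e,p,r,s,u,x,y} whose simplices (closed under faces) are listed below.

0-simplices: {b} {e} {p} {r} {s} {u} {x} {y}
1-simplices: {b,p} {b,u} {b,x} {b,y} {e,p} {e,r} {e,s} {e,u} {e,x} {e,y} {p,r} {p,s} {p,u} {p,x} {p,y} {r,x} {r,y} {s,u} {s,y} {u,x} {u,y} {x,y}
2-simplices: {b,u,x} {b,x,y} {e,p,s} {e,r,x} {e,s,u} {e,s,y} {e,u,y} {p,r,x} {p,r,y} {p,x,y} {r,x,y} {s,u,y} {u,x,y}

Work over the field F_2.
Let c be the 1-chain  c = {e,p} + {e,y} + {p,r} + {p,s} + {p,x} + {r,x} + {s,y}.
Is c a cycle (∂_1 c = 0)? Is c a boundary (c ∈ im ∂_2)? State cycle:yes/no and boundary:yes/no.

cycle:yes boundary:yes

n_0=8 n_1=22 n_2=13  [Z2]
∂1: piv[bp,bu,bx,by,ep,er,es] rk=7  ker:eu,ex,ey,pr,ps,pu,px,py,rx,ry,su,sy,ux,uy,xy
∂2: piv[bux,bxy,eps,erx,esu,esy,euy,prx,pry,pxy,uxy] rk=11  ker:rxy,suy
∂1c = 0
c vs im∂2: reduces to 0 ⇒ boundary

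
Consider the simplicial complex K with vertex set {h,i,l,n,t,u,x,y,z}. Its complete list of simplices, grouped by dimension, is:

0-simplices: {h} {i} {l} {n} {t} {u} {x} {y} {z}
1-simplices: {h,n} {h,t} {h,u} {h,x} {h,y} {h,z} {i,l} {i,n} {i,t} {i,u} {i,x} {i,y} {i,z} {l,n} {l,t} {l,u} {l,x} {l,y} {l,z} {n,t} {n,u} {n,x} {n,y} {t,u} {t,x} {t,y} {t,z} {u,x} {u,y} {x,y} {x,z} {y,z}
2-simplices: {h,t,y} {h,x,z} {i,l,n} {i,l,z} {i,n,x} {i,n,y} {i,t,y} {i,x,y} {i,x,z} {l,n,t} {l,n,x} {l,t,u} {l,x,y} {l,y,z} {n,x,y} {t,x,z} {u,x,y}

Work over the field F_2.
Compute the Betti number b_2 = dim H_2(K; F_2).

n_0=9 n_1=32 n_2=17  [Z2]
∂1: piv[hn,ht,hu,hx,hy,hz,il,in] rk=8  ker:it,iu,ix,iy,iz,ln,lt,lu,lx,ly,lz,nt,nu,nx,ny,tu,tx,ty,tz,ux,uy,xy,xz,yz
∂2: piv[hty,hxz,iln,ilz,inx,iny,ity,ixy,ixz,lnt,lnx,ltu,lxy,lyz,txz,uxy] rk=16  ker:nxy
b_2=(17−16)−0=1

b_2=1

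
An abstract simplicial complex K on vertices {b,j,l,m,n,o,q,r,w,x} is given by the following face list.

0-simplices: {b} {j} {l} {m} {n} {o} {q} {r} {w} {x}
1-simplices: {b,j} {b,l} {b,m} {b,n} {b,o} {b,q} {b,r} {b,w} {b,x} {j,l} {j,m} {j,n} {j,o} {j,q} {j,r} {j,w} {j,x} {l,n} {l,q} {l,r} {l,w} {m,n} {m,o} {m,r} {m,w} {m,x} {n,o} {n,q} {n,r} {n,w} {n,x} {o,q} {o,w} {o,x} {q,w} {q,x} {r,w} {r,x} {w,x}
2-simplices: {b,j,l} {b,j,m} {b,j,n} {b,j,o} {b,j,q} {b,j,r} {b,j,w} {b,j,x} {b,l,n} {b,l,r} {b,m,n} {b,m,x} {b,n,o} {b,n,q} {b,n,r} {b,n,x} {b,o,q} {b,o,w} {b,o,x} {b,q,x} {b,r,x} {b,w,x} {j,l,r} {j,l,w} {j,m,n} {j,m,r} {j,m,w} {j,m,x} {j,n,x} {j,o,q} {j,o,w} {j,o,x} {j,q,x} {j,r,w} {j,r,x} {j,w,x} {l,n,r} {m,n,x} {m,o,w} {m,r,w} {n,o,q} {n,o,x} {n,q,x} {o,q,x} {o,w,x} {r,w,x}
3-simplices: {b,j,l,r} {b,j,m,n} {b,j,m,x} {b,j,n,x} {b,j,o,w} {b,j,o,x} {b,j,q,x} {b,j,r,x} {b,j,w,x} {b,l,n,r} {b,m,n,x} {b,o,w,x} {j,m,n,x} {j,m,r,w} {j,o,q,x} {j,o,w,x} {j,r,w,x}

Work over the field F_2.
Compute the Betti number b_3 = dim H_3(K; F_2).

n_0=10 n_1=39 n_2=46 n_3=17  [Z2]
∂1: piv[bj,bl,bm,bn,bo,bq,br,bw,bx] rk=9  ker:jl,jm,jn,jo,jq,jr,jw,jx,ln,lq,lr,lw,mn,mo,mr,mw,mx,no,nq,nr,nw,nx,oq,ow,ox,qw,qx,rw,rx,wx
∂2: piv[bjl,bjm,bjn,bjo,bjq,bjr,bjw,bjx,bln,blr,bmn,bmx,bno,bnq,bnr,bnx,boq,bow,box,bqx,brx,bwx,jlw,jmr,jmw,jrw,mow] rk=27  ker:jlr,jmn,jmx,jnx,joq,jow,jox,jqx,jrx,jwx,lnr,mnx,mrw,noq,nox,nqx,oqx,owx,rwx
∂3: piv[bjlr,bjmn,bjmx,bjnx,bjow,bjox,bjqx,bjrx,bjwx,blnr,bmnx,bowx,jmrw,joqx,jrwx] rk=15  ker:jmnx,jowx
b_3=(17−15)−0=2

b_3=2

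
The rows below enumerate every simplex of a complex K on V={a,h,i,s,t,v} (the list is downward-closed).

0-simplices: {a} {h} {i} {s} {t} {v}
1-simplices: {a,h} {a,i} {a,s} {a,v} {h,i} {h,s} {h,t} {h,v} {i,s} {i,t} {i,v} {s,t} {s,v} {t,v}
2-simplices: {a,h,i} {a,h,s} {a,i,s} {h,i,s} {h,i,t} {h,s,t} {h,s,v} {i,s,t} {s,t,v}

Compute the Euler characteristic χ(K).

n_0=6 n_1=14 n_2=9
χ=+6−14+9=1

χ(K)=1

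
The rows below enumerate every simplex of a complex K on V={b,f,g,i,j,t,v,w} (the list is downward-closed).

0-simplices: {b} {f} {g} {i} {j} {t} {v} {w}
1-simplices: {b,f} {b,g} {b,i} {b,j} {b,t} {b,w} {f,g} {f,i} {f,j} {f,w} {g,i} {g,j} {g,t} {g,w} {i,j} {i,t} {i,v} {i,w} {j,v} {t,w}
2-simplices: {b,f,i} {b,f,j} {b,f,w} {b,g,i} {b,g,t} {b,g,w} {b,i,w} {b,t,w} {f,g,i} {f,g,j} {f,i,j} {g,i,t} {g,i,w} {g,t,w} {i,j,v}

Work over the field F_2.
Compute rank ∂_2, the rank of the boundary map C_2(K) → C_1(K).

n_0=8 n_1=20 n_2=15  [Z2]
∂1: piv[bf,bg,bi,bj,bt,bw,iv] rk=7  ker:fg,fi,fj,fw,gi,gj,gt,gw,ij,it,iw,jv,tw
∂2: piv[bfi,bfj,bfw,bgi,bgt,bgw,biw,btw,fgi,fgj,fij,git,ijv] rk=13  ker:giw,gtw
rk∂_2=13

rank∂_2=13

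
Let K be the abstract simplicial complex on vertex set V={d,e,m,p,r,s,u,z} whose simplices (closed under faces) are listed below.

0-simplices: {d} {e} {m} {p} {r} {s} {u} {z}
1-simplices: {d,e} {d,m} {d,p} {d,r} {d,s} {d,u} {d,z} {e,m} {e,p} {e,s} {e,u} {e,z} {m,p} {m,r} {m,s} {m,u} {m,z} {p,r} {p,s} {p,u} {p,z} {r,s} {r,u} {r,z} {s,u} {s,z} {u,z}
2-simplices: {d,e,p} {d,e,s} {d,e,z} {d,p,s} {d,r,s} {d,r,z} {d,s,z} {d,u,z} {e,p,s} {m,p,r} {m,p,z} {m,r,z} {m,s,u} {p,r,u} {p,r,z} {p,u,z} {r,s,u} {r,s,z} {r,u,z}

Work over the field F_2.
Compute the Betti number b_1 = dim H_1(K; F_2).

n_0=8 n_1=27 n_2=19  [Z2]
∂1: piv[de,dm,dp,dr,ds,du,dz] rk=7  ker:em,ep,es,eu,ez,mp,mr,ms,mu,mz,pr,ps,pu,pz,rs,ru,rz,su,sz,uz
∂2: piv[dep,des,dez,dps,drs,drz,dsz,duz,mpr,mpz,mrz,msu,pru,puz,rsu] rk=15  ker:eps,prz,rsz,ruz
b_1=(27−7)−15=5

b_1=5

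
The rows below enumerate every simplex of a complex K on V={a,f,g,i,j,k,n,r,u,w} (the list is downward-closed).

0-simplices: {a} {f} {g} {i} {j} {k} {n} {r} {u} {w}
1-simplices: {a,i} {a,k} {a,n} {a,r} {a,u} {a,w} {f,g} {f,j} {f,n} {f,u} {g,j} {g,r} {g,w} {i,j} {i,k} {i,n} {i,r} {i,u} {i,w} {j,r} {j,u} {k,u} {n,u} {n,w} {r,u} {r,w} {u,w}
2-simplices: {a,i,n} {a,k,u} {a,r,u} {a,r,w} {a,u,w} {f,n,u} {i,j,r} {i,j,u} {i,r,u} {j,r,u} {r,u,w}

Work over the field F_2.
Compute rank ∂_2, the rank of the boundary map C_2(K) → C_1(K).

n_0=10 n_1=27 n_2=11  [Z2]
∂1: piv[ai,ak,an,ar,au,aw,fg,fj,fn] rk=9  ker:fu,gj,gr,gw,ij,ik,in,ir,iu,iw,jr,ju,ku,nu,nw,ru,rw,uw
∂2: piv[ain,aku,aru,arw,auw,fnu,ijr,iju,iru] rk=9  ker:jru,ruw
rk∂_2=9

rank∂_2=9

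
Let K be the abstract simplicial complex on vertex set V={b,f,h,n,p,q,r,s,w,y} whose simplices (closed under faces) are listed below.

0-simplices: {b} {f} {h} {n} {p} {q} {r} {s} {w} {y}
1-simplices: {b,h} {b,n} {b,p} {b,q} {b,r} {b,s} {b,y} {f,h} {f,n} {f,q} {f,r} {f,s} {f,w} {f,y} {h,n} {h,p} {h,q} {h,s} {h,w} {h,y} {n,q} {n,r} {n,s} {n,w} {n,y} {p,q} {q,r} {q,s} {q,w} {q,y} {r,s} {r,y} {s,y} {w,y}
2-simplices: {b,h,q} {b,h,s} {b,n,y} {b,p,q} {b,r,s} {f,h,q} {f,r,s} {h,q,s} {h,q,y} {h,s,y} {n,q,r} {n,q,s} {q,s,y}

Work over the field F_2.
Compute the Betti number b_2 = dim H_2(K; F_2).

b_2=1

n_0=10 n_1=34 n_2=13  [Z2]
∂1: piv[bh,bn,bp,bq,br,bs,by,fh,fw] rk=9  ker:fn,fq,fr,fs,fy,hn,hp,hq,hs,hw,hy,nq,nr,ns,nw,ny,pq,qr,qs,qw,qy,rs,ry,sy,wy
∂2: piv[bhq,bhs,bny,bpq,brs,fhq,frs,hqs,hqy,hsy,nqr,nqs] rk=12  ker:qsy
b_2=(13−12)−0=1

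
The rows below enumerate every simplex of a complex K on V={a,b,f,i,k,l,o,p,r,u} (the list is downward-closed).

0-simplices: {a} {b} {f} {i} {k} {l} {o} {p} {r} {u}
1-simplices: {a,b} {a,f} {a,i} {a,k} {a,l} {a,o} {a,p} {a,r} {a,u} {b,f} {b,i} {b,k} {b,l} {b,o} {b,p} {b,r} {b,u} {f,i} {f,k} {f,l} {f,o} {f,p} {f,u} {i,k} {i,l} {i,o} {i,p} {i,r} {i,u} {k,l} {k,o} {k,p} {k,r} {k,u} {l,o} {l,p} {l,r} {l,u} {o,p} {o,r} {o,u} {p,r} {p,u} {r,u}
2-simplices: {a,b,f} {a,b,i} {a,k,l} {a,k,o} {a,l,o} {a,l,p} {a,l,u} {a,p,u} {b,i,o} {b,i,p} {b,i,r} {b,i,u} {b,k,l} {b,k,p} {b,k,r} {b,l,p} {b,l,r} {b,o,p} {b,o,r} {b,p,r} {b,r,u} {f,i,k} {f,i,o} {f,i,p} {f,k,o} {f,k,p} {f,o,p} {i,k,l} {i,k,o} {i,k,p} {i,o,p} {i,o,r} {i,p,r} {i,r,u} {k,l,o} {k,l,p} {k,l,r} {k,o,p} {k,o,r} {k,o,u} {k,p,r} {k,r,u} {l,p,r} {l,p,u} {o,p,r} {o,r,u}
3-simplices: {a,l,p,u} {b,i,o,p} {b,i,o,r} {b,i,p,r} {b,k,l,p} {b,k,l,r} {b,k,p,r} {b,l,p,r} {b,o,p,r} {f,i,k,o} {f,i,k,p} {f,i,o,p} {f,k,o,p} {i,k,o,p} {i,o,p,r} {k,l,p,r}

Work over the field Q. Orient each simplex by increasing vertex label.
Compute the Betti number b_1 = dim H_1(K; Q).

b_1=6

n_0=10 n_1=44 n_2=46 n_3=16  [Q]
∂1: piv[ab,af,ai,ak,al,ao,ap,ar,au] rk=9  ker:bf,bi,bk,bl,bo,bp,br,bu,fi,fk,fl,fo,fp,fu,ik,il,io,ip,ir,iu,kl,ko,kp,kr,ku,lo,lp,lr,lu,op,or,ou,pr,pu,ru
∂2: piv[abf,abi,akl,ako,alo,alp,alu,apu,bio,bip,bir,biu,bkl,bkp,bkr,blp,blr,bop,bor,bpr,bru,fik,fio,fip,fko,fkp,ikl,kou,kru] rk=29  ker:fop,iko,ikp,iop,ior,ipr,iru,klo,klp,klr,kop,kor,kpr,lpr,lpu,opr,oru
∂3: piv[alpu,biop,bior,bipr,bklp,bklr,bkpr,blpr,bopr,fiko,fikp,fiop,fkop] rk=13  ker:ikop,iopr,klpr
b_1=(44−9)−29=6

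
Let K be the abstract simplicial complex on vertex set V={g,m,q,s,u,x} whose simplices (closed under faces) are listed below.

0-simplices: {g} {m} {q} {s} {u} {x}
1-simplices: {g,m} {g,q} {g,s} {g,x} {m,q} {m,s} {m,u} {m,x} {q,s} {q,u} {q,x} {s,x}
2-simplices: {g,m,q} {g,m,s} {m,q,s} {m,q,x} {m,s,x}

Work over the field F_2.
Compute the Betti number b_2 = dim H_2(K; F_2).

n_0=6 n_1=12 n_2=5  [Z2]
∂1: piv[gm,gq,gs,gx,mu] rk=5  ker:mq,ms,mx,qs,qu,qx,sx
∂2: piv[gmq,gms,mqs,mqx,msx] rk=5
b_2=(5−5)−0=0

b_2=0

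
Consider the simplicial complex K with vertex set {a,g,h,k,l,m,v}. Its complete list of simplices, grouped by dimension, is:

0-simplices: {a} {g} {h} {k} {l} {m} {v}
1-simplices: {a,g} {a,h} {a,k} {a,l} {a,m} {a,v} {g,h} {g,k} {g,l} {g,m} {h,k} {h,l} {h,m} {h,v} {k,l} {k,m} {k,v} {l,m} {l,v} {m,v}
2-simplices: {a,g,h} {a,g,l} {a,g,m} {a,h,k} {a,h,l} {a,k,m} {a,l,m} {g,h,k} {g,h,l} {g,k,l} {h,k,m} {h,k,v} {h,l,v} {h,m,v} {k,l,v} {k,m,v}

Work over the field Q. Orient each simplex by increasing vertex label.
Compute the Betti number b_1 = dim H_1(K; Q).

n_0=7 n_1=20 n_2=16  [Q]
∂1: piv[ag,ah,ak,al,am,av] rk=6  ker:gh,gk,gl,gm,hk,hl,hm,hv,kl,km,kv,lm,lv,mv
∂2: piv[agh,agl,agm,ahk,ahl,akm,alm,ghk,gkl,hkm,hkv,hlv,hmv] rk=13  ker:ghl,klv,kmv
b_1=(20−6)−13=1

b_1=1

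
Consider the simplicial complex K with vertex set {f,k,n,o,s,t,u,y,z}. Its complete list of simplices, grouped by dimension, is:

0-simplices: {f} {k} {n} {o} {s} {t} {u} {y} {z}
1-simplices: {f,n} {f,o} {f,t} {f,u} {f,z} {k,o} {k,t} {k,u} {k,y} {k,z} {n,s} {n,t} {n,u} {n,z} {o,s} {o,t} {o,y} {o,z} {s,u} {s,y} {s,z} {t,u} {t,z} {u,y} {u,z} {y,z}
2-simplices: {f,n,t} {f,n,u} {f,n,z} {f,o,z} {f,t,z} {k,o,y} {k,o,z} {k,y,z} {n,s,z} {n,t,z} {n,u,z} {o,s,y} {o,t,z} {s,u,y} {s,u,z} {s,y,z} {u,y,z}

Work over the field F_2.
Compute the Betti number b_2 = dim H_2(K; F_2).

b_2=2

n_0=9 n_1=26 n_2=17  [Z2]
∂1: piv[fn,fo,ft,fu,fz,ko,ky,ns] rk=8  ker:kt,ku,kz,nt,nu,nz,os,ot,oy,oz,su,sy,sz,tu,tz,uy,uz,yz
∂2: piv[fnt,fnu,fnz,foz,ftz,koy,koz,kyz,nsz,nuz,osy,otz,suy,suz,syz] rk=15  ker:ntz,uyz
b_2=(17−15)−0=2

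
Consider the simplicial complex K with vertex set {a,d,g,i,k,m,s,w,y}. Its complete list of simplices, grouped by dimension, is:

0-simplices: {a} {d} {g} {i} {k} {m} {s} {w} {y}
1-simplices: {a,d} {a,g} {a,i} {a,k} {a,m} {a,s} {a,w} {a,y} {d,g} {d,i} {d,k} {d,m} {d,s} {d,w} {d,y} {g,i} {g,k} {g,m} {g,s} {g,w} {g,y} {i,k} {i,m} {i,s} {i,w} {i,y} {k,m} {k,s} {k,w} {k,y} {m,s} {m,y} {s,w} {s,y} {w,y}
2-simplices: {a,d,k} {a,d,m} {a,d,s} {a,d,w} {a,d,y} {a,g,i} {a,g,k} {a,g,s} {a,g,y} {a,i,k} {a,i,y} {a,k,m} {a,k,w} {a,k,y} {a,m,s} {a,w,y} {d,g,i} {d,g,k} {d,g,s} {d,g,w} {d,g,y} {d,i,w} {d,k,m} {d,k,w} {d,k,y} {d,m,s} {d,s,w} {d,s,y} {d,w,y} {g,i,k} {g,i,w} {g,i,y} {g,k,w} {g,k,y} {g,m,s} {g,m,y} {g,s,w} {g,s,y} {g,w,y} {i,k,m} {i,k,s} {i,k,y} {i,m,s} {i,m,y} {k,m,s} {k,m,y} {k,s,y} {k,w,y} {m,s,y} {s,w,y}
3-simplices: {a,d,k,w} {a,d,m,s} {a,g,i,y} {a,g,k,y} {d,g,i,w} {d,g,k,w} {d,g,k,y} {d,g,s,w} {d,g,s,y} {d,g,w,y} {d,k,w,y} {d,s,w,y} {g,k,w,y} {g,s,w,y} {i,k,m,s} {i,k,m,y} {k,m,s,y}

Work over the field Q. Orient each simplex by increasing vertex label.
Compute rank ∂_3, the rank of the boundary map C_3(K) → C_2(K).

rank∂_3=15

n_0=9 n_1=35 n_2=50 n_3=17  [Q]
∂1: piv[ad,ag,ai,ak,am,as,aw,ay] rk=8  ker:dg,di,dk,dm,ds,dw,dy,gi,gk,gm,gs,gw,gy,ik,im,is,iw,iy,km,ks,kw,ky,ms,my,sw,sy,wy
∂2: piv[adk,adm,ads,adw,ady,agi,agk,ags,agy,aik,aiy,akm,akw,aky,ams,awy,dgi,dgk,dgw,diw,dsw,dsy,gms,gmy,ikm,iks,ims] rk=27  ker:dgs,dgy,dkm,dkw,dky,dms,dwy,gik,giw,giy,gkw,gky,gsw,gsy,gwy,iky,imy,kms,kmy,ksy,kwy,msy,swy
∂3: piv[adkw,adms,agiy,agky,dgiw,dgkw,dgky,dgsw,dgsy,dgwy,dkwy,dswy,ikms,ikmy,kmsy] rk=15  ker:gkwy,gswy
rk∂_3=15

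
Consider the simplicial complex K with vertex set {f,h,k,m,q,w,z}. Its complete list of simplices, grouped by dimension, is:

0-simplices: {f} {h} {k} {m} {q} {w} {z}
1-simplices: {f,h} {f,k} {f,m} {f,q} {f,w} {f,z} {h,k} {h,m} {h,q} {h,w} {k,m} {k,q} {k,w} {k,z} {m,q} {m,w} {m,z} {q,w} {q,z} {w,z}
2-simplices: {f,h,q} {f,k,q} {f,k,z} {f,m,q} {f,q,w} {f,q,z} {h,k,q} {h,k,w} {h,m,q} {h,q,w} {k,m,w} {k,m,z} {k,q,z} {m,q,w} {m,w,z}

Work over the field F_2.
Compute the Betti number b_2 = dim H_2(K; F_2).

b_2=1

n_0=7 n_1=20 n_2=15  [Z2]
∂1: piv[fh,fk,fm,fq,fw,fz] rk=6  ker:hk,hm,hq,hw,km,kq,kw,kz,mq,mw,mz,qw,qz,wz
∂2: piv[fhq,fkq,fkz,fmq,fqw,fqz,hkq,hkw,hmq,hqw,kmw,kmz,mqw,mwz] rk=14  ker:kqz
b_2=(15−14)−0=1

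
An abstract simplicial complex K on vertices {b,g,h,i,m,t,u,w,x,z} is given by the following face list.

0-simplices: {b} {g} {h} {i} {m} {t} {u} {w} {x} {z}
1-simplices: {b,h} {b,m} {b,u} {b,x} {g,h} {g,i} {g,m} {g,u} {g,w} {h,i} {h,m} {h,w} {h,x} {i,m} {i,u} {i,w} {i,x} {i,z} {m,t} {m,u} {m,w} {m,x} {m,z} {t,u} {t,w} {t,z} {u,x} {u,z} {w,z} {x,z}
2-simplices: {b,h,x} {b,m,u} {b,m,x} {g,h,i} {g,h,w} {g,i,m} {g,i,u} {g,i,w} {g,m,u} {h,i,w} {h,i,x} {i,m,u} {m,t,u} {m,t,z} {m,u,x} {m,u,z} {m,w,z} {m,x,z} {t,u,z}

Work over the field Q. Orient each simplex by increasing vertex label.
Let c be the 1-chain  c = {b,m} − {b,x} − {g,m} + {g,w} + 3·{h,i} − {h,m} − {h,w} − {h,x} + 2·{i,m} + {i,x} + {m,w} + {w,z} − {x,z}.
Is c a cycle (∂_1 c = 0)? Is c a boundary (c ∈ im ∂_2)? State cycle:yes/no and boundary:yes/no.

cycle:yes boundary:no

n_0=10 n_1=30 n_2=19  [Q]
∂1: piv[bh,bm,bu,bx,gh,gi,gw,iz,mt] rk=9  ker:gm,gu,hi,hm,hw,hx,im,iu,iw,ix,mu,mw,mx,mz,tu,tw,tz,ux,uz,wz,xz
∂2: piv[bhx,bmu,bmx,ghi,ghw,gim,giu,giw,gmu,hix,mtu,mtz,mux,muz,mwz,mxz] rk=16  ker:hiw,imu,tuz
∂1c = 0
c vs im∂2: residual ≠ 0 ⇒ not boundary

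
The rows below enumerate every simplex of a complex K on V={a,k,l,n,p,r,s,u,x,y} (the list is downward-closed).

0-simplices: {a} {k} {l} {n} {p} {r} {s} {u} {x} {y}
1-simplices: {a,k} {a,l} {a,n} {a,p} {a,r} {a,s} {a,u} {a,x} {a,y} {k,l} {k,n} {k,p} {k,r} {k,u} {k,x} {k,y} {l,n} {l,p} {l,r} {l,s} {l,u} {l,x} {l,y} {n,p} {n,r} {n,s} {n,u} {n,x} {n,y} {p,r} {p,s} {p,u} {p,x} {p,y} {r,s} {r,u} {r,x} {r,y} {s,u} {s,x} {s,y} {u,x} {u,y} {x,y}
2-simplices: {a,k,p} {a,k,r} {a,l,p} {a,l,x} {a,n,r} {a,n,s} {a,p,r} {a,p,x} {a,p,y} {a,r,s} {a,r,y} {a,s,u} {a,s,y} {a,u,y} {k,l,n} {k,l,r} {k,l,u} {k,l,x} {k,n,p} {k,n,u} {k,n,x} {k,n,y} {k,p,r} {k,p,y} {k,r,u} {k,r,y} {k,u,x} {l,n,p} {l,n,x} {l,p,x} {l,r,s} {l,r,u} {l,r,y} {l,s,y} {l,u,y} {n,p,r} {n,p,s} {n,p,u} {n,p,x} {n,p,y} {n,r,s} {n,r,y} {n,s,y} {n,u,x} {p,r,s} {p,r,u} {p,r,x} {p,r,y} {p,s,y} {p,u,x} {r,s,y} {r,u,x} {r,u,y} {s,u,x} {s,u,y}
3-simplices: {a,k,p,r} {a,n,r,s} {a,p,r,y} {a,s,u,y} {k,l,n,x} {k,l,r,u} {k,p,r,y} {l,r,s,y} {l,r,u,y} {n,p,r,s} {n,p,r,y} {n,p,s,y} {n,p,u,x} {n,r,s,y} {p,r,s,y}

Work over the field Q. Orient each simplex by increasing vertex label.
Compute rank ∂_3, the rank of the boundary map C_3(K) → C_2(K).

n_0=10 n_1=44 n_2=55 n_3=15  [Q]
∂1: piv[ak,al,an,ap,ar,as,au,ax,ay] rk=9  ker:kl,kn,kp,kr,ku,kx,ky,ln,lp,lr,ls,lu,lx,ly,np,nr,ns,nu,nx,ny,pr,ps,pu,px,py,rs,ru,rx,ry,su,sx,sy,ux,uy,xy
∂2: piv[akp,akr,alp,alx,anr,ans,apr,apx,apy,ars,ary,asu,asy,auy,kln,klr,klu,klx,knp,knu,knx,kny,kpy,kru,kux,lnp,lrs,lry,luy,npr,nps,npu,prx,sux] rk=34  ker:kpr,kry,lnx,lpx,lru,lsy,npx,npy,nrs,nry,nsy,nux,prs,pru,pry,psy,pux,rsy,rux,ruy,suy
∂3: piv[akpr,anrs,apry,asuy,klnx,klru,kpry,lrsy,lruy,nprs,npry,npsy,npux,nrsy] rk=14  ker:prsy
rk∂_3=14

rank∂_3=14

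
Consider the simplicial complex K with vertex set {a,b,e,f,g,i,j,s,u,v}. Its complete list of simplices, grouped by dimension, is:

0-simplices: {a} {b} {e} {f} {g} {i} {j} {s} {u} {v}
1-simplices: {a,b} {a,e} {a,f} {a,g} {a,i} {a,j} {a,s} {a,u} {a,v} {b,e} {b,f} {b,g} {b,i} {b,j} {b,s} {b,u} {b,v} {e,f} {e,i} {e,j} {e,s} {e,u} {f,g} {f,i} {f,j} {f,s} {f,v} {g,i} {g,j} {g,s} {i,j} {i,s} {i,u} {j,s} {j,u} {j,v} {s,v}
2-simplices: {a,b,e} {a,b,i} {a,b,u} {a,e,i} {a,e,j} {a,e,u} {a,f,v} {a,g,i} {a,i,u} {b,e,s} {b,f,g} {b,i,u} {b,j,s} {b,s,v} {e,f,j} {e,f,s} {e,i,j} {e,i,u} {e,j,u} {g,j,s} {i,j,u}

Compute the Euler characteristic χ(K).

χ(K)=-6

n_0=10 n_1=37 n_2=21
χ=+10−37+21=-6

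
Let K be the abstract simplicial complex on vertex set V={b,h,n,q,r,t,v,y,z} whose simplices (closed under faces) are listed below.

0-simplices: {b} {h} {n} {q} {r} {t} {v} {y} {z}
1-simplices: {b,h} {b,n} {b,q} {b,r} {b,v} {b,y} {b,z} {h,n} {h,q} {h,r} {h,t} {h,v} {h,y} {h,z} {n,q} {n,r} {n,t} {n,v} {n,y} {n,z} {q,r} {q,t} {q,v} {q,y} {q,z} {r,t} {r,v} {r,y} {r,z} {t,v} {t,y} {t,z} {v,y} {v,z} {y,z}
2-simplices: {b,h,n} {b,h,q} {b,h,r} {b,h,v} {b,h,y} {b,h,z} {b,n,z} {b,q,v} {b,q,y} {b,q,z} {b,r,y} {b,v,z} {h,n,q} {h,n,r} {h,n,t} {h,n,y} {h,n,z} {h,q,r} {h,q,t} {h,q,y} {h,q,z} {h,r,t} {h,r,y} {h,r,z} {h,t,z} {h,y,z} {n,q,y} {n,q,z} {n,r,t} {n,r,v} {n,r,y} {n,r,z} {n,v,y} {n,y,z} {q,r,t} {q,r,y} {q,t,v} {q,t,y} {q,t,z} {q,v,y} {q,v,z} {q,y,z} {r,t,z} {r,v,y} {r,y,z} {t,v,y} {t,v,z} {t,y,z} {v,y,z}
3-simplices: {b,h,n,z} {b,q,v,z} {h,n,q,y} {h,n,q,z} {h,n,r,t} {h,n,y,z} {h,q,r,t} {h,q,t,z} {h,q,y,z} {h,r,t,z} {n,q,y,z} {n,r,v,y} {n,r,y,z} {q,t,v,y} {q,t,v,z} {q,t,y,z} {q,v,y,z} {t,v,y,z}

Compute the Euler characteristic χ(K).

χ(K)=5

n_0=9 n_1=35 n_2=49 n_3=18
χ=+9−35+49−18=5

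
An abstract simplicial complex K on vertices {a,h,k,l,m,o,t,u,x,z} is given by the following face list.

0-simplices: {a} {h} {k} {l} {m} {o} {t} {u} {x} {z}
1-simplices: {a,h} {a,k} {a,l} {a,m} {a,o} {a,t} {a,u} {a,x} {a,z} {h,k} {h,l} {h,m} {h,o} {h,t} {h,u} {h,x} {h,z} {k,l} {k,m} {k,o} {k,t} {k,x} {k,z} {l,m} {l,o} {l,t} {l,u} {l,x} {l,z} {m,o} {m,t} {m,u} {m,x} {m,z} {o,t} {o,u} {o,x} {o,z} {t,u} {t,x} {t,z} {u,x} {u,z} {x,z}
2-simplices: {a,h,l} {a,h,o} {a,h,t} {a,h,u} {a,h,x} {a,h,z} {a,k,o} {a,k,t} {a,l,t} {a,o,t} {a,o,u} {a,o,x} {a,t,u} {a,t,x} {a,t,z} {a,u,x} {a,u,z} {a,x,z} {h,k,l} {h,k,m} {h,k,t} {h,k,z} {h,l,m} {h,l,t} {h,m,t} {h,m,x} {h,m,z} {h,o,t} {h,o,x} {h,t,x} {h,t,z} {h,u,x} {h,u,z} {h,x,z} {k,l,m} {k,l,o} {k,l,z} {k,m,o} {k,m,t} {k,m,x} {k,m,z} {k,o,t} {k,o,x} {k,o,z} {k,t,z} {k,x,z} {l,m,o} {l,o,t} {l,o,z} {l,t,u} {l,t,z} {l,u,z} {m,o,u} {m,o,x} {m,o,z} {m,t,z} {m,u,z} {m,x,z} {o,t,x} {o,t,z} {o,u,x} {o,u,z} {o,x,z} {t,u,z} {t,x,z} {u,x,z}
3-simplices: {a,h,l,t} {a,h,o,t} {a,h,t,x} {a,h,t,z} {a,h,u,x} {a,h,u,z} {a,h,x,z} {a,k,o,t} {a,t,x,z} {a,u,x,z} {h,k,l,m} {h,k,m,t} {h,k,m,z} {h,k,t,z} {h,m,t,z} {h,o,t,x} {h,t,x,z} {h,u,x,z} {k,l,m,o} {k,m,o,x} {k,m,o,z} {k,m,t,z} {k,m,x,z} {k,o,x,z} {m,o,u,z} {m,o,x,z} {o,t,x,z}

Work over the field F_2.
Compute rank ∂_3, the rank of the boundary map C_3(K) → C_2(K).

n_0=10 n_1=44 n_2=66 n_3=27  [Z2]
∂1: piv[ah,ak,al,am,ao,at,au,ax,az] rk=9  ker:hk,hl,hm,ho,ht,hu,hx,hz,kl,km,ko,kt,kx,kz,lm,lo,lt,lu,lx,lz,mo,mt,mu,mx,mz,ot,ou,ox,oz,tu,tx,tz,ux,uz,xz
∂2: piv[ahl,aho,aht,ahu,ahx,ahz,ako,akt,alt,aot,aou,aox,atu,atx,atz,aux,auz,axz,hkl,hkm,hkt,hkz,hlm,hmt,hmx,hmz,klo,klz,kmo,kmx,koz,ltu,mou] rk=33  ker:hlt,hot,hox,htx,htz,hux,huz,hxz,klm,kmt,kmz,kot,kox,ktz,kxz,lmo,lot,loz,ltz,luz,mox,moz,mtz,muz,mxz,otx,otz,oux,ouz,oxz,tuz,txz,uxz
∂3: piv[ahlt,ahot,ahtx,ahtz,ahux,ahuz,ahxz,akot,atxz,auxz,hklm,hkmt,hkmz,hktz,hmtz,hotx,klmo,kmox,kmoz,kmxz,koxz,mouz,otxz] rk=23  ker:htxz,huxz,kmtz,moxz
rk∂_3=23

rank∂_3=23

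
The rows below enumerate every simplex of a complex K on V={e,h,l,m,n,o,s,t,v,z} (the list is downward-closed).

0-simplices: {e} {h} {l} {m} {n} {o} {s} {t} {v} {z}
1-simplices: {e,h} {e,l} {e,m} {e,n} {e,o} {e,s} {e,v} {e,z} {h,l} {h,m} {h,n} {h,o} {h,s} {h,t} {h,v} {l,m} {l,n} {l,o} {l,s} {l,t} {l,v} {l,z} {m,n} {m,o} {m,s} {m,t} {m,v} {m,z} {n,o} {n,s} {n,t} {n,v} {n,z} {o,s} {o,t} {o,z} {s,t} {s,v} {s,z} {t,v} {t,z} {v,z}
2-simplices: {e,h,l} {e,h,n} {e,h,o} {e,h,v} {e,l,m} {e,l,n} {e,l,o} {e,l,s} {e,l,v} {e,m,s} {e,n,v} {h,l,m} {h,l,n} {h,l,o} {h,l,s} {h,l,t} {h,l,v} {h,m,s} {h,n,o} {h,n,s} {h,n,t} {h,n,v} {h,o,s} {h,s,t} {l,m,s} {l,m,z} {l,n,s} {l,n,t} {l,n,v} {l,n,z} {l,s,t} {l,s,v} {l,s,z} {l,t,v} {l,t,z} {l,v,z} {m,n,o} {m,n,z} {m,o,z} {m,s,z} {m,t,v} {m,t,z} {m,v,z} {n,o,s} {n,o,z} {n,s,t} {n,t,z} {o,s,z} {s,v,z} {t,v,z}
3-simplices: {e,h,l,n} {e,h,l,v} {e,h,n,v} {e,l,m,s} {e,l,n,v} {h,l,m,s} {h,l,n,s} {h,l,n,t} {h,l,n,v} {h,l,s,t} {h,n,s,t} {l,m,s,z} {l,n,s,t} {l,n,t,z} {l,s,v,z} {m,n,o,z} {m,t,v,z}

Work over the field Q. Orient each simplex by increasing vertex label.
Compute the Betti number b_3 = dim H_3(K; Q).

n_0=10 n_1=42 n_2=50 n_3=17  [Q]
∂1: piv[eh,el,em,en,eo,es,ev,ez,ht] rk=9  ker:hl,hm,hn,ho,hs,hv,lm,ln,lo,ls,lt,lv,lz,mn,mo,ms,mt,mv,mz,no,ns,nt,nv,nz,os,ot,oz,st,sv,sz,tv,tz,vz
∂2: piv[ehl,ehn,eho,ehv,elm,eln,elo,els,elv,ems,env,hlm,hls,hlt,hno,hns,hnt,hos,hst,lmz,lnz,lsv,lsz,ltv,ltz,lvz,mno,mnz,moz,mtv,mtz] rk=31  ker:hln,hlo,hlv,hms,hnv,lms,lns,lnt,lnv,lst,msz,mvz,nos,noz,nst,ntz,osz,svz,tvz
∂3: piv[ehln,ehlv,ehnv,elms,elnv,hlms,hlns,hlnt,hlst,hnst,lmsz,lntz,lsvz,mnoz,mtvz] rk=15  ker:hlnv,lnst
b_3=(17−15)−0=2

b_3=2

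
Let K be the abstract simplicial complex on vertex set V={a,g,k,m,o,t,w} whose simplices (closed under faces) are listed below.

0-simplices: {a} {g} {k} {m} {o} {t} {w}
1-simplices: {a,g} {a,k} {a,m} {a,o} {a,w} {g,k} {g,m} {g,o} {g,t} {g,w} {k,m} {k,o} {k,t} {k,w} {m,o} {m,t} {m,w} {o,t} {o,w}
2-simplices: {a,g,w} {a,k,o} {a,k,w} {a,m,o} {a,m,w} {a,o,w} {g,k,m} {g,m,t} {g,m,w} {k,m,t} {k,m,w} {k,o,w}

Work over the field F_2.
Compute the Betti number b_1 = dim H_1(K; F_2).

b_1=2

n_0=7 n_1=19 n_2=12  [Z2]
∂1: piv[ag,ak,am,ao,aw,gt] rk=6  ker:gk,gm,go,gw,km,ko,kt,kw,mo,mt,mw,ot,ow
∂2: piv[agw,ako,akw,amo,amw,aow,gkm,gmt,gmw,kmt,kmw] rk=11  ker:kow
b_1=(19−6)−11=2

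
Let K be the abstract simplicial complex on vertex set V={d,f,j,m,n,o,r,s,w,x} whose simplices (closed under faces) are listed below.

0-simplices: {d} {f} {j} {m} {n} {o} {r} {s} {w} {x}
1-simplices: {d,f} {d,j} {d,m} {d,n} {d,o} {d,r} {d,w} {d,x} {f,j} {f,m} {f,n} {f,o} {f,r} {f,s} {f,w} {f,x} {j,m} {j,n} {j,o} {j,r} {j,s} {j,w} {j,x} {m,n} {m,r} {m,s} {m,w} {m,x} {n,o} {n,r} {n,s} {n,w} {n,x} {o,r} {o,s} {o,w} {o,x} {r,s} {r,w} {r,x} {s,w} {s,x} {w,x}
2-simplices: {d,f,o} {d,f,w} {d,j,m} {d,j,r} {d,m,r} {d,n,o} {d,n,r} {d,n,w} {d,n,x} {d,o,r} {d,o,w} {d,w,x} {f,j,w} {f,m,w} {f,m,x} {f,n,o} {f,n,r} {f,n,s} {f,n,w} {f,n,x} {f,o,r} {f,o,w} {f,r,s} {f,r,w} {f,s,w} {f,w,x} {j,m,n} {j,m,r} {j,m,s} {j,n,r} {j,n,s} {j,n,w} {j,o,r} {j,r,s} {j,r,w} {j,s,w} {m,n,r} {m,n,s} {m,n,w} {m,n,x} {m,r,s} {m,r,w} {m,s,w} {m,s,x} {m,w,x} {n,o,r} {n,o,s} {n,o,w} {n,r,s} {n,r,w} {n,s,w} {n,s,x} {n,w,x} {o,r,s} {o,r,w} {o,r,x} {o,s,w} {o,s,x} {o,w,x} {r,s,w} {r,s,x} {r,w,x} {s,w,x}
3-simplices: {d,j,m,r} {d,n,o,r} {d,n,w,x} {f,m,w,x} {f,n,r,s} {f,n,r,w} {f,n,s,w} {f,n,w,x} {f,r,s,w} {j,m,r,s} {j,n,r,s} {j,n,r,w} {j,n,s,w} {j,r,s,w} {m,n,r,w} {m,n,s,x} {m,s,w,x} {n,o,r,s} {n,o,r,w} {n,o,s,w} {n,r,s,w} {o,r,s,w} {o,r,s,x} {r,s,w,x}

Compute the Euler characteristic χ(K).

n_0=10 n_1=43 n_2=63 n_3=24
χ=+10−43+63−24=6

χ(K)=6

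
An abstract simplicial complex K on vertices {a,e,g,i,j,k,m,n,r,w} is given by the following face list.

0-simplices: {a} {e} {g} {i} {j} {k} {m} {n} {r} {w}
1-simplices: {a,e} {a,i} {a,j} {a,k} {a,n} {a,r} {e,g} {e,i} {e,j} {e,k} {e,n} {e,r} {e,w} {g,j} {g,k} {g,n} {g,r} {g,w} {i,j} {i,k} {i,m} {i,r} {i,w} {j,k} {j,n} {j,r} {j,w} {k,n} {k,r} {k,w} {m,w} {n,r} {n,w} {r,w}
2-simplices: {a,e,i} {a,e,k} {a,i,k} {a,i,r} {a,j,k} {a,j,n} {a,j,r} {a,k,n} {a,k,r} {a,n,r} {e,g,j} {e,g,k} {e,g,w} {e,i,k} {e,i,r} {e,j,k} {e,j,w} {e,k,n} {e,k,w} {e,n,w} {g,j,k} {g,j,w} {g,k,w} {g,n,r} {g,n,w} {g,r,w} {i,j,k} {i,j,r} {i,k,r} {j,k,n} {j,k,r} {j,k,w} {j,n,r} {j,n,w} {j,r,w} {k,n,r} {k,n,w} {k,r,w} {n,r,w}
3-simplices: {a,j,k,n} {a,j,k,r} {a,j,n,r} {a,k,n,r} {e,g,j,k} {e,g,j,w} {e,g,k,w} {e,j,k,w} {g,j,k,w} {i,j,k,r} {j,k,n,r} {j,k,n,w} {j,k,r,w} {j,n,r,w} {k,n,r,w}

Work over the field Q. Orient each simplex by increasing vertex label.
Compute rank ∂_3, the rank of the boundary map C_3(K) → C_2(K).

n_0=10 n_1=34 n_2=39 n_3=15  [Q]
∂1: piv[ae,ai,aj,ak,an,ar,eg,ew,im] rk=9  ker:ei,ej,ek,en,er,gj,gk,gn,gr,gw,ij,ik,ir,iw,jk,jn,jr,jw,kn,kr,kw,mw,nr,nw,rw
∂2: piv[aei,aek,aik,air,ajk,ajn,ajr,akn,akr,anr,egj,egk,egw,eir,ejk,ejw,ekn,ekw,enw,gnr,gnw,grw,ijk] rk=23  ker:eik,gjk,gjw,gkw,ijr,ikr,jkn,jkr,jkw,jnr,jnw,jrw,knr,knw,krw,nrw
∂3: piv[ajkn,ajkr,ajnr,aknr,egjk,egjw,egkw,ejkw,ijkr,jknw,jkrw,jnrw] rk=12  ker:gjkw,jknr,knrw
rk∂_3=12

rank∂_3=12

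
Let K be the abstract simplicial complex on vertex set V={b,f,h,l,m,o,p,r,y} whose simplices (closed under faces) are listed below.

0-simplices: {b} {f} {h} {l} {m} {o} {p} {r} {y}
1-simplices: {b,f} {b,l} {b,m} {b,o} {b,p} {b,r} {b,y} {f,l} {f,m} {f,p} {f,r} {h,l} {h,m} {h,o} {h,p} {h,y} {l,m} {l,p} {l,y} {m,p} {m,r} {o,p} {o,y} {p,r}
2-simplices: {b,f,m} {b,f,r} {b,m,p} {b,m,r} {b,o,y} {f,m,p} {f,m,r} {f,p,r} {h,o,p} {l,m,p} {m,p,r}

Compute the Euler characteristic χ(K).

χ(K)=-4

n_0=9 n_1=24 n_2=11
χ=+9−24+11=-4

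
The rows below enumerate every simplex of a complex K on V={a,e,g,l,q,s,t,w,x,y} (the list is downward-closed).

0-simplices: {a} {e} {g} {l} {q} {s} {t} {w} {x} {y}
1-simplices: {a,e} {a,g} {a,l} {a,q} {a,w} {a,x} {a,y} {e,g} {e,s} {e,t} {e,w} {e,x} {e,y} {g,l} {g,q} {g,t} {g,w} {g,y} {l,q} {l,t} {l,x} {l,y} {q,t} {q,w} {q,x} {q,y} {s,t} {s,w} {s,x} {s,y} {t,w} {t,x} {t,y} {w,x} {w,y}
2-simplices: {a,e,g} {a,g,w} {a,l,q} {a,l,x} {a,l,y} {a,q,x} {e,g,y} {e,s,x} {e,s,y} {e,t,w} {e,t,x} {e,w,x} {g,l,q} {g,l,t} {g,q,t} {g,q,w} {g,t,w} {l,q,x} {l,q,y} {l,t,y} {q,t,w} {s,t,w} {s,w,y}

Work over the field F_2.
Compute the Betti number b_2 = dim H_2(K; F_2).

n_0=10 n_1=35 n_2=23  [Z2]
∂1: piv[ae,ag,al,aq,aw,ax,ay,es,et] rk=9  ker:eg,ew,ex,ey,gl,gq,gt,gw,gy,lq,lt,lx,ly,qt,qw,qx,qy,st,sw,sx,sy,tw,tx,ty,wx,wy
∂2: piv[aeg,agw,alq,alx,aly,aqx,egy,esx,esy,etw,etx,ewx,glq,glt,gqt,gqw,gtw,lqy,lty,stw,swy] rk=21  ker:lqx,qtw
b_2=(23−21)−0=2

b_2=2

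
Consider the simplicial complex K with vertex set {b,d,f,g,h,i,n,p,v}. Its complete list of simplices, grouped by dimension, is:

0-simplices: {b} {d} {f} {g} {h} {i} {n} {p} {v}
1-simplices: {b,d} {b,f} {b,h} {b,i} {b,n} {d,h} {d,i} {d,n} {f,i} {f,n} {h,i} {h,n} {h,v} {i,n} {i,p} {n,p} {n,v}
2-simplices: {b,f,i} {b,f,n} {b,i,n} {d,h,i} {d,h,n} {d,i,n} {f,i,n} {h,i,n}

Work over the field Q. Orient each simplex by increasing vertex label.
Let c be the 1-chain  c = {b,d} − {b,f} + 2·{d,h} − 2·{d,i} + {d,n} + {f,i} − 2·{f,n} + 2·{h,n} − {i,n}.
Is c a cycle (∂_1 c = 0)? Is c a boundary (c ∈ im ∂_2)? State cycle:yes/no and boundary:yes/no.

n_0=9 n_1=17 n_2=8  [Q]
∂1: piv[bd,bf,bh,bi,bn,hv,ip] rk=7  ker:dh,di,dn,fi,fn,hi,hn,in,np,nv
∂2: piv[bfi,bfn,bin,dhi,dhn,din] rk=6  ker:fin,hin
∂1c = 0
c vs im∂2: residual ≠ 0 ⇒ not boundary

cycle:yes boundary:no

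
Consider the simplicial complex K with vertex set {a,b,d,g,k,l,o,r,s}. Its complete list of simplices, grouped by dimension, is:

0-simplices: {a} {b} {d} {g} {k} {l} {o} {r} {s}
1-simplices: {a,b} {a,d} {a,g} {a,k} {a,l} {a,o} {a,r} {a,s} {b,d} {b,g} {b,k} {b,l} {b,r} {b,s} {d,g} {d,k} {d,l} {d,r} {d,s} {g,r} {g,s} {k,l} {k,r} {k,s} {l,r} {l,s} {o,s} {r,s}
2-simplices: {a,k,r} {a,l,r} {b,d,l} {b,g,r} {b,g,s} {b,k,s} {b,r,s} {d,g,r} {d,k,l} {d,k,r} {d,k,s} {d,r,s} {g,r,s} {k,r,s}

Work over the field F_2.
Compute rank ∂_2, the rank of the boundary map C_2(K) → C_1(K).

rank∂_2=12

n_0=9 n_1=28 n_2=14  [Z2]
∂1: piv[ab,ad,ag,ak,al,ao,ar,as] rk=8  ker:bd,bg,bk,bl,br,bs,dg,dk,dl,dr,ds,gr,gs,kl,kr,ks,lr,ls,os,rs
∂2: piv[akr,alr,bdl,bgr,bgs,bks,brs,dgr,dkl,dkr,dks,drs] rk=12  ker:grs,krs
rk∂_2=12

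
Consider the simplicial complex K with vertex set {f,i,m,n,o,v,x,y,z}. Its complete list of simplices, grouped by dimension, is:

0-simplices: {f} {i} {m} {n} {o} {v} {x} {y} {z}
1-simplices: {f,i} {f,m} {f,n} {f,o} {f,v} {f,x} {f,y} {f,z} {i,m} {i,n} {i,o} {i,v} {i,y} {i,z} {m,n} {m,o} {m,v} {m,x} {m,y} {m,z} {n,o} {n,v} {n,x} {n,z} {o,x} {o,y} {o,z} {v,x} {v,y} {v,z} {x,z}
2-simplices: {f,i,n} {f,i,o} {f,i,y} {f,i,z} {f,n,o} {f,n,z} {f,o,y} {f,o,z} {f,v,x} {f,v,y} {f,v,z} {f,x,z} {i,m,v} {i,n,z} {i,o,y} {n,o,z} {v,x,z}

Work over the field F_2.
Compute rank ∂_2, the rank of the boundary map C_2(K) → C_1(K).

rank∂_2=13

n_0=9 n_1=31 n_2=17  [Z2]
∂1: piv[fi,fm,fn,fo,fv,fx,fy,fz] rk=8  ker:im,in,io,iv,iy,iz,mn,mo,mv,mx,my,mz,no,nv,nx,nz,ox,oy,oz,vx,vy,vz,xz
∂2: piv[fin,fio,fiy,fiz,fno,fnz,foy,foz,fvx,fvy,fvz,fxz,imv] rk=13  ker:inz,ioy,noz,vxz
rk∂_2=13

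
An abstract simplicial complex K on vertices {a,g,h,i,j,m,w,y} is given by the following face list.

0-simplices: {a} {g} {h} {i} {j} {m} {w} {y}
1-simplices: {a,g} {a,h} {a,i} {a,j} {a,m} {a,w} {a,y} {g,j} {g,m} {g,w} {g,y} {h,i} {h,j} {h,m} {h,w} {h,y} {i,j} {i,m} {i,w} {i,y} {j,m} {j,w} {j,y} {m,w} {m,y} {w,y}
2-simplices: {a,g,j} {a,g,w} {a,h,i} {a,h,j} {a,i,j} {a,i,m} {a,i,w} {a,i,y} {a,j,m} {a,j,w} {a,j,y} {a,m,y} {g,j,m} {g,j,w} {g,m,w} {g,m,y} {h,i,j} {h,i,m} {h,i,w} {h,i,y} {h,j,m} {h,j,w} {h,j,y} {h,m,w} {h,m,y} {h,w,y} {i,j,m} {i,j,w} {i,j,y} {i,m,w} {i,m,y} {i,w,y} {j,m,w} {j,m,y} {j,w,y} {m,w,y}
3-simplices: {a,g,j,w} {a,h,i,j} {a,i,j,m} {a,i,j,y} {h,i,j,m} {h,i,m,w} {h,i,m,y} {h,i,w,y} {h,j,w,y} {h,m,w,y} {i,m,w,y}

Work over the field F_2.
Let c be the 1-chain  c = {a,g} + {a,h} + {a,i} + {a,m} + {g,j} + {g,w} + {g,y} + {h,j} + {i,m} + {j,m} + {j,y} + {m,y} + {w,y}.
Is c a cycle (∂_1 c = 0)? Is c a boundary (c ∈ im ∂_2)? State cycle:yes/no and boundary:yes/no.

n_0=8 n_1=26 n_2=36 n_3=11  [Z2]
∂1: piv[ag,ah,ai,aj,am,aw,ay] rk=7  ker:gj,gm,gw,gy,hi,hj,hm,hw,hy,ij,im,iw,iy,jm,jw,jy,mw,my,wy
∂2: piv[agj,agw,ahi,ahj,aij,aim,aiw,aiy,ajm,ajw,ajy,amy,gjm,gmw,gmy,him,hiw,hiy,hwy] rk=19  ker:gjw,hij,hjm,hjw,hjy,hmw,hmy,ijm,ijw,ijy,imw,imy,iwy,jmw,jmy,jwy,mwy
∂3: piv[agjw,ahij,aijm,aijy,hijm,himw,himy,hiwy,hjwy,hmwy] rk=10  ker:imwy
∂1c = 0
c vs im∂2: reduces to 0 ⇒ boundary

cycle:yes boundary:yes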